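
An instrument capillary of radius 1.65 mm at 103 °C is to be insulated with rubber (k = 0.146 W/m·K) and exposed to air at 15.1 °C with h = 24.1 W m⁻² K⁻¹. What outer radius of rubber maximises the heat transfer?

For a cylinder, r_cr = k_ins/h = 0.146/24.1 = 0.00606 m = 0.606 cm

r_cr = 0.606 cm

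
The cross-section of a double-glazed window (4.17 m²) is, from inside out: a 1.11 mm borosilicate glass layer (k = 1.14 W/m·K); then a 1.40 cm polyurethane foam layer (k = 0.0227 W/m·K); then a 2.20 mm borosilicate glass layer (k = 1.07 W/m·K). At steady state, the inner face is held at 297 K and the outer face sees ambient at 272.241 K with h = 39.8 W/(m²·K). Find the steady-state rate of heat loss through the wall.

Resistance network (inner→outer):
  R_borosilicate glass = L/(kA) = 0.00111/(1.14·4.17) = 2.335×10^-4 K/W
  R_polyurethane foam = L/(kA) = 0.0140/(0.0227·4.17) = 0.1479 K/W
  R_borosilicate glass = L/(kA) = 0.00220/(1.07·4.17) = 4.931×10^-4 K/W
  R_conv,out = 1/(hA) = 1/(39.8·4.17) = 0.006025 K/W
ΣR = 2.335×10^-4 + 0.1479 + 4.931×10^-4 + 0.006025 = 0.1547 K/W
Q = ΔT/ΣR = (297 K − 272.241 K)/0.1547 = 160 W

Q = 160 W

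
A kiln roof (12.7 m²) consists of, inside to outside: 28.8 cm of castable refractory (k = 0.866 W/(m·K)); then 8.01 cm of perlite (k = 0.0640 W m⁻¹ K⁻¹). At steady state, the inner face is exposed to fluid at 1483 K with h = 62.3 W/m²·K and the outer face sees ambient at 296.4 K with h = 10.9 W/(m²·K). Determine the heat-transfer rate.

Series thermal resistances, inner to outer:
  R_conv,in = 1/(hA) = 1/(62.3·12.7) = 0.001264 K/W
  R_castable refractory = L/(kA) = 0.288/(0.866·12.7) = 0.02619 K/W
  R_perlite = L/(kA) = 0.0801/(0.0640·12.7) = 0.09855 K/W
  R_conv,out = 1/(hA) = 1/(10.9·12.7) = 0.007224 K/W
ΣR = 0.001264 + 0.02619 + 0.09855 + 0.007224 = 0.1332 K/W
Q = ΔT/ΣR = (1483 K − 296.4 K)/0.1332 = 8910 W

Q = 8910 W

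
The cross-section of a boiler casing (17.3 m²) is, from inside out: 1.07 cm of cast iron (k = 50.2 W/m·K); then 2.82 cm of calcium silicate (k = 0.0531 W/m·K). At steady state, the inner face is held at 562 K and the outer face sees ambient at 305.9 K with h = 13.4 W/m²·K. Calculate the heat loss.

Treat each layer as a resistance in series:
  R_cast iron = L/(kA) = 0.0107/(50.2·17.3) = 1.232×10^-5 K/W
  R_calcium silicate = L/(kA) = 0.0282/(0.0531·17.3) = 0.03070 K/W
  R_conv,out = 1/(hA) = 1/(13.4·17.3) = 0.004314 K/W
ΣR = 1.232×10^-5 + 0.03070 + 0.004314 = 0.03503 K/W
Q = ΔT/ΣR = (562 K − 305.9 K)/0.03503 = 7310 W

Q = 7.31 kW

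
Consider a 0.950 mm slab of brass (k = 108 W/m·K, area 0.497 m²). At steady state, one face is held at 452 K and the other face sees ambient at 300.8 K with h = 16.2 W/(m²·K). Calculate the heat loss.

Series thermal resistances, inner to outer:
  R_brass = L/(kA) = 9.50×10^-4/(108·0.497) = 1.770×10^-5 K/W
  R_conv,out = 1/(hA) = 1/(16.2·0.497) = 0.1242 K/W
ΣR = 1.770×10^-5 + 0.1242 = 0.1242 K/W
Q = ΔT/ΣR = (452 K − 300.8 K)/0.1242 = 1220 W

Q = 1220 W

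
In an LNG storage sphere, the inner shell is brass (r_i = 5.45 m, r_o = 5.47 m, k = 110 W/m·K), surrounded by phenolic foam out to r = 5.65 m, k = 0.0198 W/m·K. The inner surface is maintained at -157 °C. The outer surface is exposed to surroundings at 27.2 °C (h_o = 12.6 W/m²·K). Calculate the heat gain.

Q = 7.80 kW

Resistance network (inner→outer):
  R_brass = (1/5.45 − 1/5.47)/(4πk) = 6.709×10^-4/(4π·110) = 4.853×10^-7 K/W
  R_phenolic foam = (1/5.47 − 1/5.65)/(4πk) = 0.005824/(4π·0.0198) = 0.02341 K/W
  R_conv,out = 1/(4πr²h) = 1/(4π·5.65²·12.6) = 1.978×10^-4 K/W
ΣR = 4.853×10^-7 + 0.02341 + 1.978×10^-4 = 0.02361 K/W
Q = ΔT/ΣR = (-157 °C − 27.2 °C)/0.02361 = -7800 W
(Negative Q ⇒ heat flows inward; heat gain = 7800 W.)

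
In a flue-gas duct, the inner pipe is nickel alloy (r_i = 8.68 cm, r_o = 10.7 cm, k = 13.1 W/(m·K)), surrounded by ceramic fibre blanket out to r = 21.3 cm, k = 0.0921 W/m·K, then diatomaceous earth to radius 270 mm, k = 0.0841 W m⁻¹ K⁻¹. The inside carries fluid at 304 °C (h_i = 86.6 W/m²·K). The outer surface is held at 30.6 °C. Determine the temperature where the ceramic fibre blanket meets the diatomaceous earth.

T = 104 °C

Series thermal resistances, inner to outer:
  R'_conv,in = 1/(2πr h) = 1/(2π·0.0868·86.6) = 0.02117 m·K/W
  R'_nickel alloy = ln(0.107/0.0868)/(2πk) = 0.2092/(2π·13.1) = 0.002542 m·K/W
  R'_ceramic fibre blanket = ln(0.213/0.107)/(2πk) = 0.6885/(2π·0.0921) = 1.190 m·K/W
  R'_diatomaceous earth = ln(0.270/0.213)/(2πk) = 0.2371/(2π·0.0841) = 0.4488 m·K/W
ΣR = 0.02117 + 0.002542 + 1.190 + 0.4488 = 1.663 m·K/W
Q' = ΔT/ΣR = (304 °C − 30.6 °C)/1.663 = 164.4 W/m
From the inner boundary to the ceramic fibre blanket/diatomaceous earth interface, ΣR_partial = 1.214 m·K/W.
T_interface = T_in − Q'·ΣR_partial = 304 °C − (164.4)(1.214) = 104 °C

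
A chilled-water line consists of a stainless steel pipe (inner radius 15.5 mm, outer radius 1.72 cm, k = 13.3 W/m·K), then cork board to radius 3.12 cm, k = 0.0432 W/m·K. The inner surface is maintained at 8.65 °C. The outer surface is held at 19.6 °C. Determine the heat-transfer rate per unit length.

Q' = 4.99 W/m

Treat each layer as a resistance in series:
  R'_stainless steel = ln(0.0172/0.0155)/(2πk) = 0.1041/(2π·13.3) = 0.001245 m·K/W
  R'_cork board = ln(0.0312/0.0172)/(2πk) = 0.5955/(2π·0.0432) = 2.194 m·K/W
ΣR = 0.001245 + 2.194 = 2.195 m·K/W
Q' = ΔT/ΣR = (8.65 °C − 19.6 °C)/2.195 = -4.99 W/m
(Negative Q' ⇒ heat flows inward; heat gain = 4.99 W/m.)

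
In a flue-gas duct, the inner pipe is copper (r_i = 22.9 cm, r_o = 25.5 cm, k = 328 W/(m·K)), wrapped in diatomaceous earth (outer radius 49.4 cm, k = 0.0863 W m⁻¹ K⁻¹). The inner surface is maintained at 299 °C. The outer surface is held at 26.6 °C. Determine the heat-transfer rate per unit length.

Q' = 223 W/m

Resistance network (inner→outer):
  R'_copper = ln(0.255/0.229)/(2πk) = 0.1075/(2π·328) = 5.218×10^-5 m·K/W
  R'_diatomaceous earth = ln(0.494/0.255)/(2πk) = 0.6613/(2π·0.0863) = 1.220 m·K/W
ΣR = 5.218×10^-5 + 1.220 = 1.220 m·K/W
Q' = ΔT/ΣR = (299 °C − 26.6 °C)/1.220 = 223 W/m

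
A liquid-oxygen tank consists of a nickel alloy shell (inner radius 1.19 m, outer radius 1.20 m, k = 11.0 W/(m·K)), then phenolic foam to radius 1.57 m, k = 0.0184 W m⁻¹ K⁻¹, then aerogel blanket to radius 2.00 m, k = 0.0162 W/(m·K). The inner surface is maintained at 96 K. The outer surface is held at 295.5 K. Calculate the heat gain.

Q = 131 W

Treat each layer as a resistance in series:
  R_nickel alloy = (1/1.19 − 1/1.20)/(4πk) = 0.007003/(4π·11.0) = 5.066×10^-5 K/W
  R_phenolic foam = (1/1.20 − 1/1.57)/(4πk) = 0.1964/(4π·0.0184) = 0.8494 K/W
  R_aerogel blanket = (1/1.57 − 1/2.00)/(4πk) = 0.1369/(4π·0.0162) = 0.6727 K/W
ΣR = 5.066×10^-5 + 0.8494 + 0.6727 = 1.522 K/W
Q = ΔT/ΣR = (96 K − 295.5 K)/1.522 = -131 W
(Negative Q ⇒ heat flows inward; heat gain = 131 W.)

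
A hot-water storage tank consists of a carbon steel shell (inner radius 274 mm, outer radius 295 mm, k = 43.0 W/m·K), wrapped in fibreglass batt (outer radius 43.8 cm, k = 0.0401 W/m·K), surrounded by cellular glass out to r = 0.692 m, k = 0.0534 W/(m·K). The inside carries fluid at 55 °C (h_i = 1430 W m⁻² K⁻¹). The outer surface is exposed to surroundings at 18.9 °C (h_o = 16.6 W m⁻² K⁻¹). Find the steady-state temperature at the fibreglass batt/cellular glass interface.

T = 32.0 °C

Resistance network (inner→outer):
  R_conv,in = 1/(4πr²h) = 1/(4π·0.274²·1430) = 7.412×10^-4 K/W
  R_carbon steel = (1/0.274 − 1/0.295)/(4πk) = 0.2598/(4π·43.0) = 4.808×10^-4 K/W
  R_fibreglass batt = (1/0.295 − 1/0.438)/(4πk) = 1.107/(4π·0.0401) = 2.196 K/W
  R_cellular glass = (1/0.438 − 1/0.692)/(4πk) = 0.8380/(4π·0.0534) = 1.249 K/W
  R_conv,out = 1/(4πr²h) = 1/(4π·0.692²·16.6) = 0.01001 K/W
ΣR = 7.412×10^-4 + 4.808×10^-4 + 2.196 + 1.249 + 0.01001 = 3.456 K/W
Q = ΔT/ΣR = (55 °C − 18.9 °C)/3.456 = 10.45 W
From the inner boundary to the fibreglass batt/cellular glass interface, ΣR_partial = 2.197 K/W.
T_interface = T_in − Q·ΣR_partial = 55 °C − (10.45)(2.197) = 32.0 °C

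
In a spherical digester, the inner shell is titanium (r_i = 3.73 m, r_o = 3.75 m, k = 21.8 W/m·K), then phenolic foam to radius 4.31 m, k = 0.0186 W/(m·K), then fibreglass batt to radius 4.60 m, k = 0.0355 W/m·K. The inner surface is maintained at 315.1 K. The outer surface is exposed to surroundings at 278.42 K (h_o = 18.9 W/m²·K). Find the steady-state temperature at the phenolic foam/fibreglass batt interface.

Series thermal resistances, inner to outer:
  R_titanium = (1/3.73 − 1/3.75)/(4πk) = 0.001430/(4π·21.8) = 5.219×10^-6 K/W
  R_phenolic foam = (1/3.75 − 1/4.31)/(4πk) = 0.03465/(4π·0.0186) = 0.1482 K/W
  R_fibreglass batt = (1/4.31 − 1/4.60)/(4πk) = 0.01463/(4π·0.0355) = 0.03279 K/W
  R_conv,out = 1/(4πr²h) = 1/(4π·4.60²·18.9) = 1.990×10^-4 K/W
ΣR = 5.219×10^-6 + 0.1482 + 0.03279 + 1.990×10^-4 = 0.1812 K/W
Q = ΔT/ΣR = (315.1 K − 278.42 K)/0.1812 = 202.4 W
From the inner boundary to the phenolic foam/fibreglass batt interface, ΣR_partial = 0.1482 K/W.
T_interface = T_in − Q·ΣR_partial = 315.1 K − (202.4)(0.1482) = 285.1 K

T = 285.1 K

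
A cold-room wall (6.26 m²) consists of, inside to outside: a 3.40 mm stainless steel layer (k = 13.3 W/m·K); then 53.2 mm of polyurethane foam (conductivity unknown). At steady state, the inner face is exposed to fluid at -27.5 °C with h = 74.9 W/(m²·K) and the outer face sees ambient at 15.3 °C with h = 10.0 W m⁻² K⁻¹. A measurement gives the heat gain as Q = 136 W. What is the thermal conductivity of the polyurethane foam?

k = 0.0287 W/m·K

ΣR = ΔT/Q = |-27.5 − 15.3|/136 = 0.3147 K/W
Known resistances:
  R_conv,in = 1/(hA) = 1/(74.9·6.26) = 0.002133 K/W
  R_stainless steel = L/(kA) = 0.00340/(13.3·6.26) = 4.084×10^-5 K/W
  R_conv,out = 1/(hA) = 1/(10.0·6.26) = 0.01597 K/W
R_polyurethane foam = ΣR − ΣR_known = 0.3147 − 0.01814 = 0.2966 K/W
L/(kA) = 0.2966 ⇒ k = 0.0532/(0.2966·6.26) = 0.0287 W/m·K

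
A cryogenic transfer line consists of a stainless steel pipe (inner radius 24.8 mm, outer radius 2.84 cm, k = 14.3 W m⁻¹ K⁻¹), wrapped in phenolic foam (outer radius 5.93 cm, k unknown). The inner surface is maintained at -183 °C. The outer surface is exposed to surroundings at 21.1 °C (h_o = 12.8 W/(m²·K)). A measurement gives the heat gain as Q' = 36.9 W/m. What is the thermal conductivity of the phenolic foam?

k = 0.0220 W/m·K

ΣR = ΔT/Q' = |-183 − 21.1|/36.9 = 5.531 m·K/W
Known resistances:
  R'_stainless steel = ln(0.0284/0.0248)/(2πk) = 0.1355/(2π·14.3) = 0.001509 m·K/W
  R'_conv,out = 1/(2πr h) = 1/(2π·0.0593·12.8) = 0.2097 m·K/W
R_phenolic foam = ΣR − ΣR_known = 5.531 − 0.2112 = 5.320 m·K/W
ln(r₂/r₁)/(2πk) = 5.320 ⇒ k = 0.7362/(2π·5.320) = 0.0220 W/m·K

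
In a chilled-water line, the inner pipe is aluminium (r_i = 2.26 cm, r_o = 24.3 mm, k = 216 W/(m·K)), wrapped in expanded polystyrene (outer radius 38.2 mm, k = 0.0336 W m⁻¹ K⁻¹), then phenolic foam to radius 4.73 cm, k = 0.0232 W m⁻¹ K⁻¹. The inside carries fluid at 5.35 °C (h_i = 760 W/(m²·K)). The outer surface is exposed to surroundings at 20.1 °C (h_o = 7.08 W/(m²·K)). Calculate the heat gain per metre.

Resistance network (inner→outer):
  R'_conv,in = 1/(2πr h) = 1/(2π·0.0226·760) = 0.009266 m·K/W
  R'_aluminium = ln(0.0243/0.0226)/(2πk) = 0.07253/(2π·216) = 5.344×10^-5 m·K/W
  R'_expanded polystyrene = ln(0.0382/0.0243)/(2πk) = 0.4524/(2π·0.0336) = 2.143 m·K/W
  R'_phenolic foam = ln(0.0473/0.0382)/(2πk) = 0.2137/(2π·0.0232) = 1.466 m·K/W
  R'_conv,out = 1/(2πr h) = 1/(2π·0.0473·7.08) = 0.4753 m·K/W
ΣR = 0.009266 + 5.344×10^-5 + 2.143 + 1.466 + 0.4753 = 4.094 m·K/W
Q' = ΔT/ΣR = (5.35 °C − 20.1 °C)/4.094 = -3.60 W/m
(Negative Q' ⇒ heat flows inward; heat gain = 3.60 W/m.)

Q' = 3.60 W/m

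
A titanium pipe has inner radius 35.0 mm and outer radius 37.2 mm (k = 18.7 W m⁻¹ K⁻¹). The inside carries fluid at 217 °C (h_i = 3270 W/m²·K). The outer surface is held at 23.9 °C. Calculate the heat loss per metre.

Treat each layer as a resistance in series:
  R'_conv,in = 1/(2πr h) = 1/(2π·0.0350·3270) = 0.001391 m·K/W
  R'_titanium = ln(0.0372/0.0350)/(2πk) = 0.06096/(2π·18.7) = 5.188×10^-4 m·K/W
ΣR = 0.001391 + 5.188×10^-4 = 0.001910 m·K/W
Q' = ΔT/ΣR = (217 °C − 23.9 °C)/0.001910 = 1.01×10^5 W/m

Q' = 101 kW/m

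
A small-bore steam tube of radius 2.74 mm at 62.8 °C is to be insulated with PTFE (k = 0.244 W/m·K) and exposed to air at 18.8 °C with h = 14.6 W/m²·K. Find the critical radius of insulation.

r_cr = 1.67 cm

For a cylinder, r_cr = k_ins/h = 0.244/14.6 = 0.0167 m = 1.67 cm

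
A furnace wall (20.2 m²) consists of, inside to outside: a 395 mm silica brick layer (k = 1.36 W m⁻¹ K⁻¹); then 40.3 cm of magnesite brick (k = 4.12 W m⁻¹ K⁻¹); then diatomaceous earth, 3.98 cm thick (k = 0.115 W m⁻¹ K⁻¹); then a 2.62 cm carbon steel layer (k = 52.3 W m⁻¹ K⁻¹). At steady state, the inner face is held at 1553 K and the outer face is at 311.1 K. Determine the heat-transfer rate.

Treat each layer as a resistance in series:
  R_silica brick = L/(kA) = 0.395/(1.36·20.2) = 0.01438 K/W
  R_magnesite brick = L/(kA) = 0.403/(4.12·20.2) = 0.004842 K/W
  R_diatomaceous earth = L/(kA) = 0.0398/(0.115·20.2) = 0.01713 K/W
  R_carbon steel = L/(kA) = 0.0262/(52.3·20.2) = 2.480×10^-5 K/W
ΣR = 0.01438 + 0.004842 + 0.01713 + 2.480×10^-5 = 0.03638 K/W
Q = ΔT/ΣR = (1553 K − 311.1 K)/0.03638 = 34100 W

Q = 34.1 kW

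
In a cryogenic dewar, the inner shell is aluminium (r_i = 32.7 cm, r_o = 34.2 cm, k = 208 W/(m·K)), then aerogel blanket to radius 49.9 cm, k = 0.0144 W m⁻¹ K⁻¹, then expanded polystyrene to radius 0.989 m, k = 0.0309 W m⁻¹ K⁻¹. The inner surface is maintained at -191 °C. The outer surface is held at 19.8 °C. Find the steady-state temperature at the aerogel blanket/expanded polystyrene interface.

T = -50.7 °C

Series thermal resistances, inner to outer:
  R_aluminium = (1/0.327 − 1/0.342)/(4πk) = 0.1341/(4π·208) = 5.131×10^-5 K/W
  R_aerogel blanket = (1/0.342 − 1/0.499)/(4πk) = 0.9200/(4π·0.0144) = 5.084 K/W
  R_expanded polystyrene = (1/0.499 − 1/0.989)/(4πk) = 0.9929/(4π·0.0309) = 2.557 K/W
ΣR = 5.131×10^-5 + 5.084 + 2.557 = 7.641 K/W
Q = ΔT/ΣR = (-191 °C − 19.8 °C)/7.641 = -27.59 W
From the inner boundary to the aerogel blanket/expanded polystyrene interface, ΣR_partial = 5.084 K/W.
T_interface = T_in − Q·ΣR_partial = -191 °C − (-27.59)(5.084) = -50.7 °C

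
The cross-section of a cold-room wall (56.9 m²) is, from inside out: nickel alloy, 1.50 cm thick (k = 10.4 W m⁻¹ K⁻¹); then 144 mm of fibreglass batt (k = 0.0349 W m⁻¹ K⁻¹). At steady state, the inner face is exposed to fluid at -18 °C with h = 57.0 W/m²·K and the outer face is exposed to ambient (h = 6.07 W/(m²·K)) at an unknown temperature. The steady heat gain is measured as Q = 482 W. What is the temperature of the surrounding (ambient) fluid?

T_out = 18.5 °C

Series resistances:
  R_conv,in = 1/(hA) = 1/(57.0·56.9) = 3.083×10^-4 K/W
  R_nickel alloy = L/(kA) = 0.0150/(10.4·56.9) = 2.535×10^-5 K/W
  R_fibreglass batt = L/(kA) = 0.144/(0.0349·56.9) = 0.07251 K/W
  R_conv,out = 1/(hA) = 1/(6.07·56.9) = 0.002895 K/W
ΣR = 0.07574 K/W
ΔT = Q·ΣR = 482 × 0.07574 = 36.51 K
Heat flows inward, so T_out = T_in + ΔT = -18 + 36.51 = 18.5 °C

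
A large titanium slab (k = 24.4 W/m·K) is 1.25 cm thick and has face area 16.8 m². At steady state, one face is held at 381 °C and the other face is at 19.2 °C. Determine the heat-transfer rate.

Q = kA·ΔT/L = 24.4 × 16.8 × |381 °C − 19.2 °C| / 0.0125 = 1.19×10^7 W

Q = 1.19×10^7 W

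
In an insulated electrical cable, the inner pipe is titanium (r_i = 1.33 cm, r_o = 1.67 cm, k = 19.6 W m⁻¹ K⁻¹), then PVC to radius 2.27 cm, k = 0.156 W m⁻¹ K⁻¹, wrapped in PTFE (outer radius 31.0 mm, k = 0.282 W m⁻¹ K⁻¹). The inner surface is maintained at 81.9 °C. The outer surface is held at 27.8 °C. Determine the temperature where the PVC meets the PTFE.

Resistance network (inner→outer):
  R'_titanium = ln(0.0167/0.0133)/(2πk) = 0.2276/(2π·19.6) = 0.001849 m·K/W
  R'_PVC = ln(0.0227/0.0167)/(2πk) = 0.3070/(2π·0.156) = 0.3132 m·K/W
  R'_PTFE = ln(0.0310/0.0227)/(2πk) = 0.3116/(2π·0.282) = 0.1759 m·K/W
ΣR = 0.001849 + 0.3132 + 0.1759 = 0.4909 m·K/W
Q' = ΔT/ΣR = (81.9 °C − 27.8 °C)/0.4909 = 110.2 W/m
From the inner boundary to the PVC/PTFE interface, ΣR_partial = 0.3150 m·K/W.
T_interface = T_in − Q'·ΣR_partial = 81.9 °C − (110.2)(0.3150) = 47.2 °C

T = 47.2 °C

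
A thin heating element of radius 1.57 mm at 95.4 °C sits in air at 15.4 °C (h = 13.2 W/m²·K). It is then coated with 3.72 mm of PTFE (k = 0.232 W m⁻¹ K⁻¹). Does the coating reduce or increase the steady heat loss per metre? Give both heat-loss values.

increases: 10.4 → 25.7 W/m

Critical radius for a cylinder: r_cr = k/h = 0.0176 m = 1.76 cm.
Outer radius after coating: r₂ = 0.00157 + 0.00372 = 0.00529 m.
Since r₁ < r_cr and r₂ ≤ r_cr, the coating moves toward the maximum at r_cr — heat loss rises.
Bare: R = 1/(2πr₁h) = 7.680 m·K/W; Q = 80/7.680 = 10.4 W/m.
Coated: R = R_cond + R_conv = 3.113 m·K/W; Q = 80/3.113 = 25.7 W/m.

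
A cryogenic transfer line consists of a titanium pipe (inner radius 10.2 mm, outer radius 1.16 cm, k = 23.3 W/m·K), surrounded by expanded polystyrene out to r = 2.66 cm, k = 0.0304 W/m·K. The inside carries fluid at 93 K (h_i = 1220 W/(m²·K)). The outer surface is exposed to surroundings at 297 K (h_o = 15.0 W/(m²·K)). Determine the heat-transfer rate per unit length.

Series thermal resistances, inner to outer:
  R'_conv,in = 1/(2πr h) = 1/(2π·0.0102·1220) = 0.01279 m·K/W
  R'_titanium = ln(0.0116/0.0102)/(2πk) = 0.1286/(2π·23.3) = 8.785×10^-4 m·K/W
  R'_expanded polystyrene = ln(0.0266/0.0116)/(2πk) = 0.8299/(2π·0.0304) = 4.345 m·K/W
  R'_conv,out = 1/(2πr h) = 1/(2π·0.0266·15.0) = 0.3989 m·K/W
ΣR = 0.01279 + 8.785×10^-4 + 4.345 + 0.3989 = 4.758 m·K/W
Q' = ΔT/ΣR = (93 K − 297 K)/4.758 = -42.9 W/m
(Negative Q' ⇒ heat flows inward; heat gain = 42.9 W/m.)

Q' = 42.9 W/m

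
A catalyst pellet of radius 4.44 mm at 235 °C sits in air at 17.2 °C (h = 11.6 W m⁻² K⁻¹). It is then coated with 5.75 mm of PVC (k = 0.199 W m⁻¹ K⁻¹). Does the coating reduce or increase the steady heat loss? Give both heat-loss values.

increases: 0.626 → 1.86 W

Critical radius for a sphere: r_cr = 2k/h = 0.0343 m = 3.43 cm.
Outer radius after coating: r₂ = 0.00444 + 0.00575 = 0.01019 m.
Since r₁ < r_cr and r₂ ≤ r_cr, the coating moves toward the maximum at r_cr — heat loss rises.
Bare: R = 1/(4πr₁²h) = 348.0 K/W; Q = 217.8/348.0 = 0.626 W.
Coated: R = R_cond + R_conv = 116.9 K/W; Q = 217.8/116.9 = 1.86 W.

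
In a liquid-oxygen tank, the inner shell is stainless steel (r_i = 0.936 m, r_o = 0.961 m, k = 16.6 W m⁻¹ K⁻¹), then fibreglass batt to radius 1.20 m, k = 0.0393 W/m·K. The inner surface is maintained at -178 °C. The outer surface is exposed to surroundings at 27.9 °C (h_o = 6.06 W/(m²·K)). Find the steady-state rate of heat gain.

Series thermal resistances, inner to outer:
  R_stainless steel = (1/0.936 − 1/0.961)/(4πk) = 0.02779/(4π·16.6) = 1.332×10^-4 K/W
  R_fibreglass batt = (1/0.961 − 1/1.20)/(4πk) = 0.2072/(4π·0.0393) = 0.4197 K/W
  R_conv,out = 1/(4πr²h) = 1/(4π·1.20²·6.06) = 0.009119 K/W
ΣR = 1.332×10^-4 + 0.4197 + 0.009119 = 0.4290 K/W
Q = ΔT/ΣR = (-178 °C − 27.9 °C)/0.4290 = -480 W
(Negative Q ⇒ heat flows inward; heat gain = 480 W.)

Q = 480 W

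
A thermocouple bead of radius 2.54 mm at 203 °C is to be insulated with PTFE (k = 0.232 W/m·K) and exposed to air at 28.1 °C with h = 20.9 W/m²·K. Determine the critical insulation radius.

For a sphere, r_cr = 2k_ins/h = 2·0.232/20.9 = 0.0222 m = 2.22 cm

r_cr = 2.22 cm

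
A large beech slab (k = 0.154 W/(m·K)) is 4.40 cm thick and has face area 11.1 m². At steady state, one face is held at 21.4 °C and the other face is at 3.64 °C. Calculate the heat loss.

Q = kA·ΔT/L = 0.154 × 11.1 × |21.4 °C − 3.64 °C| / 0.0440 = 690 W

Q = 690 W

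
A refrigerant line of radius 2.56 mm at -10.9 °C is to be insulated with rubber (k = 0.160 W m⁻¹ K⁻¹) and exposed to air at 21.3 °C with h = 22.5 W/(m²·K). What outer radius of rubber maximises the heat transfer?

For a cylinder, r_cr = k_ins/h = 0.160/22.5 = 0.00711 m = 0.711 cm

r_cr = 0.711 cm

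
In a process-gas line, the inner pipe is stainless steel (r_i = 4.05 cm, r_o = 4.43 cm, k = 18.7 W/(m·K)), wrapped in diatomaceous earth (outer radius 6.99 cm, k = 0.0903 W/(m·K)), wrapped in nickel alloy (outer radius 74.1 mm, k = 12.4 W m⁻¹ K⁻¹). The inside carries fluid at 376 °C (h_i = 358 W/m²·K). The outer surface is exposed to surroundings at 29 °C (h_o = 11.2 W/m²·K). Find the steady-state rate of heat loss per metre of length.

Q' = 344 W/m

Resistance network (inner→outer):
  R'_conv,in = 1/(2πr h) = 1/(2π·0.0405·358) = 0.01098 m·K/W
  R'_stainless steel = ln(0.0443/0.0405)/(2πk) = 0.08968/(2π·18.7) = 7.633×10^-4 m·K/W
  R'_diatomaceous earth = ln(0.0699/0.0443)/(2πk) = 0.4561/(2π·0.0903) = 0.8038 m·K/W
  R'_nickel alloy = ln(0.0741/0.0699)/(2πk) = 0.05835/(2π·12.4) = 7.489×10^-4 m·K/W
  R'_conv,out = 1/(2πr h) = 1/(2π·0.0741·11.2) = 0.1918 m·K/W
ΣR = 0.01098 + 7.633×10^-4 + 0.8038 + 7.489×10^-4 + 0.1918 = 1.008 m·K/W
Q' = ΔT/ΣR = (376 °C − 29 °C)/1.008 = 344 W/m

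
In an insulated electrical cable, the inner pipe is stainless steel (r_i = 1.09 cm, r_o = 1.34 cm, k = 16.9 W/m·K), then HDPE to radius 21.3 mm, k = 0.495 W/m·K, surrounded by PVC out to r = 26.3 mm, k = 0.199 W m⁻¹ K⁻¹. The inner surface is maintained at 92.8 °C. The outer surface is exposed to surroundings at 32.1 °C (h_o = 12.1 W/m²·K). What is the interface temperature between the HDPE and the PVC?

Series thermal resistances, inner to outer:
  R'_stainless steel = ln(0.0134/0.0109)/(2πk) = 0.2065/(2π·16.9) = 0.001945 m·K/W
  R'_HDPE = ln(0.0213/0.0134)/(2πk) = 0.4635/(2π·0.495) = 0.1490 m·K/W
  R'_PVC = ln(0.0263/0.0213)/(2πk) = 0.2109/(2π·0.199) = 0.1686 m·K/W
  R'_conv,out = 1/(2πr h) = 1/(2π·0.0263·12.1) = 0.5001 m·K/W
ΣR = 0.001945 + 0.1490 + 0.1686 + 0.5001 = 0.8196 m·K/W
Q' = ΔT/ΣR = (92.8 °C − 32.1 °C)/0.8196 = 74.06 W/m
From the inner boundary to the HDPE/PVC interface, ΣR_partial = 0.1509 m·K/W.
T_interface = T_in − Q'·ΣR_partial = 92.8 °C − (74.06)(0.1509) = 81.6 °C

T = 81.6 °C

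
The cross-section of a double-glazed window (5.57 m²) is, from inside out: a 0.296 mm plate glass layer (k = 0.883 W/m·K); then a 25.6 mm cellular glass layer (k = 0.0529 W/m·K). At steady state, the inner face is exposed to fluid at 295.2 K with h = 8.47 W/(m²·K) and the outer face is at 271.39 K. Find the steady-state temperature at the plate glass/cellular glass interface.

T = 290.5 K

Resistance network (inner→outer):
  R_conv,in = 1/(hA) = 1/(8.47·5.57) = 0.02120 K/W
  R_plate glass = L/(kA) = 2.96×10^-4/(0.883·5.57) = 6.018×10^-5 K/W
  R_cellular glass = L/(kA) = 0.0256/(0.0529·5.57) = 0.08688 K/W
ΣR = 0.02120 + 6.018×10^-5 + 0.08688 = 0.1081 K/W
Q = ΔT/ΣR = (295.2 K − 271.39 K)/0.1081 = 220.3 W
From the inner boundary to the plate glass/cellular glass interface, ΣR_partial = 0.02126 K/W.
T_interface = T_in − Q·ΣR_partial = 295.2 K − (220.3)(0.02126) = 290.5 K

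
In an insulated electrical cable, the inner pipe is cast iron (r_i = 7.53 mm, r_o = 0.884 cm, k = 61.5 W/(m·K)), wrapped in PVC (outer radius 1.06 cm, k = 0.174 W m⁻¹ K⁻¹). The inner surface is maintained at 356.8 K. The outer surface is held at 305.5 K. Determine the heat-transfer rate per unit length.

Resistance network (inner→outer):
  R'_cast iron = ln(0.00884/0.00753)/(2πk) = 0.1604/(2π·61.5) = 4.151×10^-4 m·K/W
  R'_PVC = ln(0.0106/0.00884)/(2πk) = 0.1816/(2π·0.174) = 0.1661 m·K/W
ΣR = 4.151×10^-4 + 0.1661 = 0.1665 m·K/W
Q' = ΔT/ΣR = (356.8 K − 305.5 K)/0.1665 = 308 W/m

Q' = 308 W/m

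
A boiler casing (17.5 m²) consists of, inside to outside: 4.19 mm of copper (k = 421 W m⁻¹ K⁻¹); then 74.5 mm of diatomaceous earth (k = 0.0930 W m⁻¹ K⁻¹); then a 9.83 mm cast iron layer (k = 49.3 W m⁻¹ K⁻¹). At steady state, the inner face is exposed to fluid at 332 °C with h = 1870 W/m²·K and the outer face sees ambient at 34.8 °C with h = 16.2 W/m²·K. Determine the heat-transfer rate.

Resistance network (inner→outer):
  R_conv,in = 1/(hA) = 1/(1870·17.5) = 3.056×10^-5 K/W
  R_copper = L/(kA) = 0.00419/(421·17.5) = 5.687×10^-7 K/W
  R_diatomaceous earth = L/(kA) = 0.0745/(0.0930·17.5) = 0.04578 K/W
  R_cast iron = L/(kA) = 0.00983/(49.3·17.5) = 1.139×10^-5 K/W
  R_conv,out = 1/(hA) = 1/(16.2·17.5) = 0.003527 K/W
ΣR = 3.056×10^-5 + 5.687×10^-7 + 0.04578 + 1.139×10^-5 + 0.003527 = 0.04935 K/W
Q = ΔT/ΣR = (332 °C − 34.8 °C)/0.04935 = 6020 W

Q = 6.02 kW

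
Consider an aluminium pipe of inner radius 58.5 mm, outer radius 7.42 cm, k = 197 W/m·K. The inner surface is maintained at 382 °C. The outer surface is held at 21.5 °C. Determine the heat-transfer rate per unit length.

Q' = 2πk·ΔT/ln(r₂/r₁) = 2π × 197 × 360.5 / ln(0.0742/0.0585) = 1.88×10^6 W/m

Q' = 1.88×10^6 W/m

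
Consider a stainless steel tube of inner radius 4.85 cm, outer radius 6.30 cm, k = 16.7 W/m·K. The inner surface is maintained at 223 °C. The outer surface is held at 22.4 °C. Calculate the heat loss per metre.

Q' = 2πk·ΔT/ln(r₂/r₁) = 2π × 16.7 × 200.6 / ln(0.0630/0.0485) = 80500 W/m

Q' = 80.5 kW/m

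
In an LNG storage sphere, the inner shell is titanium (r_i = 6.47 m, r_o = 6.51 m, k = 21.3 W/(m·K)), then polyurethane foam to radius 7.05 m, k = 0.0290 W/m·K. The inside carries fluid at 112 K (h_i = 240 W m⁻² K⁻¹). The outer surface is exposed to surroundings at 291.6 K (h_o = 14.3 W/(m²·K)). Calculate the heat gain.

Series thermal resistances, inner to outer:
  R_conv,in = 1/(4πr²h) = 1/(4π·6.47²·240) = 7.921×10^-6 K/W
  R_titanium = (1/6.47 − 1/6.51)/(4πk) = 9.497×10^-4/(4π·21.3) = 3.548×10^-6 K/W
  R_polyurethane foam = (1/6.51 − 1/7.05)/(4πk) = 0.01177/(4π·0.0290) = 0.03229 K/W
  R_conv,out = 1/(4πr²h) = 1/(4π·7.05²·14.3) = 1.120×10^-4 K/W
ΣR = 7.921×10^-6 + 3.548×10^-6 + 0.03229 + 1.120×10^-4 = 0.03241 K/W
Q = ΔT/ΣR = (112 K − 291.6 K)/0.03241 = -5540 W
(Negative Q ⇒ heat flows inward; heat gain = 5540 W.)

Q = 5.54 kW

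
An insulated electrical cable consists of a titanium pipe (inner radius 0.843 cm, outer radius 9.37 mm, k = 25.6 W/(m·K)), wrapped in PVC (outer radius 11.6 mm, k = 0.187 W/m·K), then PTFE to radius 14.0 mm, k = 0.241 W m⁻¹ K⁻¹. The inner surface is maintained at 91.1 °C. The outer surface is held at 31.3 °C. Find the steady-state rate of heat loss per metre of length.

Resistance network (inner→outer):
  R'_titanium = ln(0.00937/0.00843)/(2πk) = 0.1057/(2π·25.6) = 6.572×10^-4 m·K/W
  R'_PVC = ln(0.0116/0.00937)/(2πk) = 0.2135/(2π·0.187) = 0.1817 m·K/W
  R'_PTFE = ln(0.0140/0.0116)/(2πk) = 0.1881/(2π·0.241) = 0.1242 m·K/W
ΣR = 6.572×10^-4 + 0.1817 + 0.1242 = 0.3066 m·K/W
Q' = ΔT/ΣR = (91.1 °C − 31.3 °C)/0.3066 = 195 W/m

Q' = 195 W/m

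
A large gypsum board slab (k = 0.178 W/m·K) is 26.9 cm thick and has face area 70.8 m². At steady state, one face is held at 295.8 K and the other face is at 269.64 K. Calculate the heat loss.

Q = 1230 W

Q = kA·ΔT/L = 0.178 × 70.8 × |295.8 K − 269.64 K| / 0.269 = 1230 W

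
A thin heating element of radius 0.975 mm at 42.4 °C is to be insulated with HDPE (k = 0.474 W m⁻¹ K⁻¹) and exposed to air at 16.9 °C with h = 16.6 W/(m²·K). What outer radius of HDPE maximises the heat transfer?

r_cr = 2.86 cm

For a cylinder, r_cr = k_ins/h = 0.474/16.6 = 0.0286 m = 2.86 cm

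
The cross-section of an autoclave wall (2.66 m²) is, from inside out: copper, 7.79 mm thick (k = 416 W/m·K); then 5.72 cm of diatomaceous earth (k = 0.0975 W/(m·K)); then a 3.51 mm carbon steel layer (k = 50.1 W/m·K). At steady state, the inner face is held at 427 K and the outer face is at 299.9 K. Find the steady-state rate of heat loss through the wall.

Resistance network (inner→outer):
  R_copper = L/(kA) = 0.00779/(416·2.66) = 7.040×10^-6 K/W
  R_diatomaceous earth = L/(kA) = 0.0572/(0.0975·2.66) = 0.2206 K/W
  R_carbon steel = L/(kA) = 0.00351/(50.1·2.66) = 2.634×10^-5 K/W
ΣR = 7.040×10^-6 + 0.2206 + 2.634×10^-5 = 0.2206 K/W
Q = ΔT/ΣR = (427 K − 299.9 K)/0.2206 = 576 W

Q = 576 W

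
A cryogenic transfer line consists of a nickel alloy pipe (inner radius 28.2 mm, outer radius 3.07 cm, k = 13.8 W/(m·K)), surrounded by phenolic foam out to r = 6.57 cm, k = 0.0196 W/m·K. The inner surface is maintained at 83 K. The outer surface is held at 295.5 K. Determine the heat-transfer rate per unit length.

Q' = 34.4 W/m

Resistance network (inner→outer):
  R'_nickel alloy = ln(0.0307/0.0282)/(2πk) = 0.08494/(2π·13.8) = 9.796×10^-4 m·K/W
  R'_phenolic foam = ln(0.0657/0.0307)/(2πk) = 0.7608/(2π·0.0196) = 6.178 m·K/W
ΣR = 9.796×10^-4 + 6.178 = 6.179 m·K/W
Q' = ΔT/ΣR = (83 K − 295.5 K)/6.179 = -34.4 W/m
(Negative Q' ⇒ heat flows inward; heat gain = 34.4 W/m.)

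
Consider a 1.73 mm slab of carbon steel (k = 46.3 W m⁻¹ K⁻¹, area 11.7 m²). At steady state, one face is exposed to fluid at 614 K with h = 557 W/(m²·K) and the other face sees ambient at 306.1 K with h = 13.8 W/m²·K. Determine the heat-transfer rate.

Resistance network (inner→outer):
  R_conv,in = 1/(hA) = 1/(557·11.7) = 1.534×10^-4 K/W
  R_carbon steel = L/(kA) = 0.00173/(46.3·11.7) = 3.194×10^-6 K/W
  R_conv,out = 1/(hA) = 1/(13.8·11.7) = 0.006193 K/W
ΣR = 1.534×10^-4 + 3.194×10^-6 + 0.006193 = 0.006350 K/W
Q = ΔT/ΣR = (614 K − 306.1 K)/0.006350 = 48500 W

Q = 48.5 kW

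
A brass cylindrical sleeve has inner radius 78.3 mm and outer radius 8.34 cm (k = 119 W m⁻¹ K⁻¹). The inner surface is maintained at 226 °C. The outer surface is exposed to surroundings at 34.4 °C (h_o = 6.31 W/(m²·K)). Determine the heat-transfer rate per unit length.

Treat each layer as a resistance in series:
  R'_brass = ln(0.0834/0.0783)/(2πk) = 0.06310/(2π·119) = 8.439×10^-5 m·K/W
  R'_conv,out = 1/(2πr h) = 1/(2π·0.0834·6.31) = 0.3024 m·K/W
ΣR = 8.439×10^-5 + 0.3024 = 0.3025 m·K/W
Q' = ΔT/ΣR = (226 °C − 34.4 °C)/0.3025 = 633 W/m

Q' = 633 W/m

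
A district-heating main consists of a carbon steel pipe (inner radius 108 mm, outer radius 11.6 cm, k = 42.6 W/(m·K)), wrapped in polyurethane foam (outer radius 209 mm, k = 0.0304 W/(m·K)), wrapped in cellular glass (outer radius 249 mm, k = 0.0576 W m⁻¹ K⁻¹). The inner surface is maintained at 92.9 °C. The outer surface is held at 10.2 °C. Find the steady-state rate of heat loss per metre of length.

Q' = 23.2 W/m

Treat each layer as a resistance in series:
  R'_carbon steel = ln(0.116/0.108)/(2πk) = 0.07146/(2π·42.6) = 2.670×10^-4 m·K/W
  R'_polyurethane foam = ln(0.209/0.116)/(2πk) = 0.5887/(2π·0.0304) = 3.082 m·K/W
  R'_cellular glass = ln(0.249/0.209)/(2πk) = 0.1751/(2π·0.0576) = 0.4839 m·K/W
ΣR = 2.670×10^-4 + 3.082 + 0.4839 = 3.566 m·K/W
Q' = ΔT/ΣR = (92.9 °C − 10.2 °C)/3.566 = 23.2 W/m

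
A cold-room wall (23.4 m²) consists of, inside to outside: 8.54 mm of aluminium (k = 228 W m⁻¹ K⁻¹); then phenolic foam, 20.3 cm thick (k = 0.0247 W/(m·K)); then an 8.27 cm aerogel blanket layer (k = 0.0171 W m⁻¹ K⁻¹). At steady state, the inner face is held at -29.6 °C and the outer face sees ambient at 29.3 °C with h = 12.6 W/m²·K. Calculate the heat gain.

Q = 105 W

Resistance network (inner→outer):
  R_aluminium = L/(kA) = 0.00854/(228·23.4) = 1.601×10^-6 K/W
  R_phenolic foam = L/(kA) = 0.203/(0.0247·23.4) = 0.3512 K/W
  R_aerogel blanket = L/(kA) = 0.0827/(0.0171·23.4) = 0.2067 K/W
  R_conv,out = 1/(hA) = 1/(12.6·23.4) = 0.003392 K/W
ΣR = 1.601×10^-6 + 0.3512 + 0.2067 + 0.003392 = 0.5613 K/W
Q = ΔT/ΣR = (-29.6 °C − 29.3 °C)/0.5613 = -105 W
(Negative Q ⇒ heat flows inward; heat gain = 105 W.)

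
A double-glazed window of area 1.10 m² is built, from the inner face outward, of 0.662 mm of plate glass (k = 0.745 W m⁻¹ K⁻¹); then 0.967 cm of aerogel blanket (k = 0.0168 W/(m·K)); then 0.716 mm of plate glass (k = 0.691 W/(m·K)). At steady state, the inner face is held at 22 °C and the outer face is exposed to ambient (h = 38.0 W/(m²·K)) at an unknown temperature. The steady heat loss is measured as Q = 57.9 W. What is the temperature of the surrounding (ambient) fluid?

T_out = -9.78 °C

Sum the resistances:
  R_plate glass = L/(kA) = 6.62×10^-4/(0.745·1.10) = 8.078×10^-4 K/W
  R_aerogel blanket = L/(kA) = 0.00967/(0.0168·1.10) = 0.5233 K/W
  R_plate glass = L/(kA) = 7.16×10^-4/(0.691·1.10) = 9.420×10^-4 K/W
  R_conv,out = 1/(hA) = 1/(38.0·1.10) = 0.02392 K/W
ΣR = 0.5489 K/W
ΔT = Q·ΣR = 57.9 × 0.5489 = 31.78 K
Heat flows outward, so T_out = T_in − ΔT = 22 − 31.78 = -9.78 °C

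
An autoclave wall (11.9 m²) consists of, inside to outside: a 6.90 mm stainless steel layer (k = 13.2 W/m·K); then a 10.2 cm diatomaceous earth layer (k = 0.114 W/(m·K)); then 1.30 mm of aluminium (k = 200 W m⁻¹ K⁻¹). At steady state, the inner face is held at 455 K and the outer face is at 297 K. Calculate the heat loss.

Resistance network (inner→outer):
  R_stainless steel = L/(kA) = 0.00690/(13.2·11.9) = 4.393×10^-5 K/W
  R_diatomaceous earth = L/(kA) = 0.102/(0.114·11.9) = 0.07519 K/W
  R_aluminium = L/(kA) = 0.00130/(200·11.9) = 5.462×10^-7 K/W
ΣR = 4.393×10^-5 + 0.07519 + 5.462×10^-7 = 0.07523 K/W
Q = ΔT/ΣR = (455 K − 297 K)/0.07523 = 2100 W

Q = 2100 W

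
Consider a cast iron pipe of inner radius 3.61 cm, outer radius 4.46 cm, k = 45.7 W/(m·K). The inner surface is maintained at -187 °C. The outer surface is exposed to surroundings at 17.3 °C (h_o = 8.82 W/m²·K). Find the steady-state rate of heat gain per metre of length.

Series thermal resistances, inner to outer:
  R'_cast iron = ln(0.0446/0.0361)/(2πk) = 0.2114/(2π·45.7) = 7.364×10^-4 m·K/W
  R'_conv,out = 1/(2πr h) = 1/(2π·0.0446·8.82) = 0.4046 m·K/W
ΣR = 7.364×10^-4 + 0.4046 = 0.4053 m·K/W
Q' = ΔT/ΣR = (-187 °C − 17.3 °C)/0.4053 = -504 W/m
(Negative Q' ⇒ heat flows inward; heat gain = 504 W/m.)

Q' = 504 W/m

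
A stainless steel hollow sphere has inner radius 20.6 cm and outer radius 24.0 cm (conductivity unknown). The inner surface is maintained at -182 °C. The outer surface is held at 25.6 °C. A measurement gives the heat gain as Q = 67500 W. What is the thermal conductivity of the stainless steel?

k = 17.8 W/m·K

ΣR = ΔT/Q = |-182 − 25.6|/67500 = 0.003076 K/W
(1/r₁−1/r₂)/(4πk) = 0.003076 ⇒ k = 0.6877/(4π·0.003076) = 17.8 W/m·K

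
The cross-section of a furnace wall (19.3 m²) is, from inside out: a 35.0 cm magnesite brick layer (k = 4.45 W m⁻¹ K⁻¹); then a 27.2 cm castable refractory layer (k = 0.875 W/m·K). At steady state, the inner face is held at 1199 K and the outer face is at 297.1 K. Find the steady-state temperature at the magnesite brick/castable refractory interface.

Treat each layer as a resistance in series:
  R_magnesite brick = L/(kA) = 0.350/(4.45·19.3) = 0.004075 K/W
  R_castable refractory = L/(kA) = 0.272/(0.875·19.3) = 0.01611 K/W
ΣR = 0.004075 + 0.01611 = 0.02018 K/W
Q = ΔT/ΣR = (1199 K − 297.1 K)/0.02018 = 44690 W
From the inner boundary to the magnesite brick/castable refractory interface, ΣR_partial = 0.004075 K/W.
T_interface = T_in − Q·ΣR_partial = 1199 K − (44690)(0.004075) = 1017 K

T = 1017 K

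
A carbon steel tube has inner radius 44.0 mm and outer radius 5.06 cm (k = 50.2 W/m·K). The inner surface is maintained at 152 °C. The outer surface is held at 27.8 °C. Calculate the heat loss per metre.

Q' = 2πk·ΔT/ln(r₂/r₁) = 2π × 50.2 × 124.2 / ln(0.0506/0.0440) = 2.80×10^5 W/m

Q' = 2.80×10^5 W/m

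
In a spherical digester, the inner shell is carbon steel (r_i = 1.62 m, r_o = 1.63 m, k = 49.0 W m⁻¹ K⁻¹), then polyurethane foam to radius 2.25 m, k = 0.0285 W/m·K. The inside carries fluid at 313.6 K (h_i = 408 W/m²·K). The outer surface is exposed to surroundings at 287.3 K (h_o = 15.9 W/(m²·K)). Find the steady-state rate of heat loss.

Q = 55.6 W

Resistance network (inner→outer):
  R_conv,in = 1/(4πr²h) = 1/(4π·1.62²·408) = 7.432×10^-5 K/W
  R_carbon steel = (1/1.62 − 1/1.63)/(4πk) = 0.003787/(4π·49.0) = 6.150×10^-6 K/W
  R_polyurethane foam = (1/1.63 − 1/2.25)/(4πk) = 0.1691/(4π·0.0285) = 0.4720 K/W
  R_conv,out = 1/(4πr²h) = 1/(4π·2.25²·15.9) = 9.886×10^-4 K/W
ΣR = 7.432×10^-5 + 6.150×10^-6 + 0.4720 + 9.886×10^-4 = 0.4731 K/W
Q = ΔT/ΣR = (313.6 K − 287.3 K)/0.4731 = 55.6 W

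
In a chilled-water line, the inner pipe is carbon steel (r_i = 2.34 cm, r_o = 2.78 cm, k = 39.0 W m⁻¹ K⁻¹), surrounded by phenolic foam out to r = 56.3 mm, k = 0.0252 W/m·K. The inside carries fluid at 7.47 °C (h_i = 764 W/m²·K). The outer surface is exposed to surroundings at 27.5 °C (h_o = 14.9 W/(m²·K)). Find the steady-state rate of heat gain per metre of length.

Treat each layer as a resistance in series:
  R'_conv,in = 1/(2πr h) = 1/(2π·0.0234·764) = 0.008902 m·K/W
  R'_carbon steel = ln(0.0278/0.0234)/(2πk) = 0.1723/(2π·39.0) = 7.031×10^-4 m·K/W
  R'_phenolic foam = ln(0.0563/0.0278)/(2πk) = 0.7057/(2π·0.0252) = 4.457 m·K/W
  R'_conv,out = 1/(2πr h) = 1/(2π·0.0563·14.9) = 0.1897 m·K/W
ΣR = 0.008902 + 7.031×10^-4 + 4.457 + 0.1897 = 4.656 m·K/W
Q' = ΔT/ΣR = (7.47 °C − 27.5 °C)/4.656 = -4.30 W/m
(Negative Q' ⇒ heat flows inward; heat gain = 4.30 W/m.)

Q' = 4.30 W/m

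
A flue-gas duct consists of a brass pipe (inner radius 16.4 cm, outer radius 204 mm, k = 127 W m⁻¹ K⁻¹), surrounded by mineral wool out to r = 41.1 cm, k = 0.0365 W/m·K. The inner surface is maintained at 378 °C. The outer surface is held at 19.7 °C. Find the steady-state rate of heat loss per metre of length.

Q' = 117 W/m

Resistance network (inner→outer):
  R'_brass = ln(0.204/0.164)/(2πk) = 0.2183/(2π·127) = 2.735×10^-4 m·K/W
  R'_mineral wool = ln(0.411/0.204)/(2πk) = 0.7005/(2π·0.0365) = 3.054 m·K/W
ΣR = 2.735×10^-4 + 3.054 = 3.054 m·K/W
Q' = ΔT/ΣR = (378 °C − 19.7 °C)/3.054 = 117 W/m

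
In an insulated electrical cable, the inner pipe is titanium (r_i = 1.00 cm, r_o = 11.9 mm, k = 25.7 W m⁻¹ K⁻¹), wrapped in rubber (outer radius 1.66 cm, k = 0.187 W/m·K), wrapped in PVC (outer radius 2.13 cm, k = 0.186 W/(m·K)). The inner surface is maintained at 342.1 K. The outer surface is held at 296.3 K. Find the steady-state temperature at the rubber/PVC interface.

Resistance network (inner→outer):
  R'_titanium = ln(0.0119/0.0100)/(2πk) = 0.1740/(2π·25.7) = 0.001077 m·K/W
  R'_rubber = ln(0.0166/0.0119)/(2πk) = 0.3329/(2π·0.187) = 0.2833 m·K/W
  R'_PVC = ln(0.0213/0.0166)/(2πk) = 0.2493/(2π·0.186) = 0.2133 m·K/W
ΣR = 0.001077 + 0.2833 + 0.2133 = 0.4977 m·K/W
Q' = ΔT/ΣR = (342.1 K − 296.3 K)/0.4977 = 92.02 W/m
From the inner boundary to the rubber/PVC interface, ΣR_partial = 0.2844 m·K/W.
T_interface = T_in − Q'·ΣR_partial = 342.1 K − (92.02)(0.2844) = 315.9 K

T = 315.9 K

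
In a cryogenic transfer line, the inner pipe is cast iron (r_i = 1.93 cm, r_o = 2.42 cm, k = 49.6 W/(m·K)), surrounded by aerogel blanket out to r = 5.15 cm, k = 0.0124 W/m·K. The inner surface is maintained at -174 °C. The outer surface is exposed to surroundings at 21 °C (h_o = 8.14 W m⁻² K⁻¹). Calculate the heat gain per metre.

Series thermal resistances, inner to outer:
  R'_cast iron = ln(0.0242/0.0193)/(2πk) = 0.2262/(2π·49.6) = 7.260×10^-4 m·K/W
  R'_aerogel blanket = ln(0.0515/0.0242)/(2πk) = 0.7552/(2π·0.0124) = 9.693 m·K/W
  R'_conv,out = 1/(2πr h) = 1/(2π·0.0515·8.14) = 0.3797 m·K/W
ΣR = 7.260×10^-4 + 9.693 + 0.3797 = 10.07 m·K/W
Q' = ΔT/ΣR = (-174 °C − 21 °C)/10.07 = -19.4 W/m
(Negative Q' ⇒ heat flows inward; heat gain = 19.4 W/m.)

Q' = 19.4 W/m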